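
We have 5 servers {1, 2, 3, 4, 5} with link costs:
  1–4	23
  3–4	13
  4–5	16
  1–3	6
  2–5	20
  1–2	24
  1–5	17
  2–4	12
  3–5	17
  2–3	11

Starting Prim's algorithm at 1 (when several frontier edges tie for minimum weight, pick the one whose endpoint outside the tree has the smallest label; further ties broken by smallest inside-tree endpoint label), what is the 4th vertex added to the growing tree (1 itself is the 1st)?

Prim, starting at 1.
Step 1: frontier [1–3 6, 1–5 17, 1–4 23, 1–2 24] → take 1–3 (6); add 3.
Step 2: frontier [1–5 17, 1–4 23, 1–2 24, 2–3 11, 3–4 13, 3–5 17] → take 2–3 (11); add 2.
Step 3: frontier [1–5 17, 1–4 23, 2–4 12, 2–5 20, 3–4 13, 3–5 17] → take 2–4 (12); add 4.
Step 4: frontier [1–5 17, 2–5 20, 3–5 17, 4–5 16] → take 4–5 (16); add 5.
Vertex order: 1, 3, 2, 4, 5. The 4th vertex is 4.

4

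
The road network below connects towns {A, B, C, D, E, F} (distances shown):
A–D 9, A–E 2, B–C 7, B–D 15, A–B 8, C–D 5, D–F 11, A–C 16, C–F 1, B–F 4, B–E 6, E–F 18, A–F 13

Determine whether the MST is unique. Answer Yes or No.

Sort edges by weight, then run Kruskal:
C–F (1): add — endpoints in different components.
A–E (2): add — endpoints in different components.
B–F (4): add — endpoints in different components.
C–D (5): add — endpoints in different components.
B–E (6): add — endpoints in different components.
Every non-tree edge has weight strictly greater than the heaviest edge on the tree path between its endpoints, so the MST is unique.

Yes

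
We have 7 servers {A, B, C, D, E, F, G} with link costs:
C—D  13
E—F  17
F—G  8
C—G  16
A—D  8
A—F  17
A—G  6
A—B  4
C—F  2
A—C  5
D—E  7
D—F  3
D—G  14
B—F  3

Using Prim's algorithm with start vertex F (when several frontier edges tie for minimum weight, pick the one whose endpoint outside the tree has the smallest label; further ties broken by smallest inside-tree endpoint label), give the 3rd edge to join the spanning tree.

D-F

Grow the tree from F using Prim:
Step 1: cheapest edge leaving the tree is C—F (2); add C.
Step 2: cheapest edge leaving the tree is B—F (3); add B.
Step 3: cheapest edge leaving the tree is D—F (3); add D.
Step 4: cheapest edge leaving the tree is A—B (4); add A.
Step 5: cheapest edge leaving the tree is A—G (6); add G.
Step 6: cheapest edge leaving the tree is D—E (7); add E.
The 3rd edge added is D—F.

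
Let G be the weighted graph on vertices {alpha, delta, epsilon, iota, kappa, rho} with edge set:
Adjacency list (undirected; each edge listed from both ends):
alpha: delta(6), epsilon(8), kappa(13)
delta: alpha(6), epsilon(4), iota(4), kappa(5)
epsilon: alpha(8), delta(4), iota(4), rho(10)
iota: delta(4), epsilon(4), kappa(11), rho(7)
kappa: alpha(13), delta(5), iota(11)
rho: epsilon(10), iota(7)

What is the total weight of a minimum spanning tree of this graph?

26

Sort edges by weight, then run Kruskal:
delta–epsilon (4): add — endpoints in different components.
delta–iota (4): add — endpoints in different components.
epsilon–iota (4): skip — iota and epsilon already connected.
delta–kappa (5): add — endpoints in different components.
alpha–delta (6): add — endpoints in different components.
iota–rho (7): add — endpoints in different components.
MST edges: delta–epsilon, delta–iota, delta–kappa, alpha–delta, iota–rho; total weight 4+4+5+6+7 = 26.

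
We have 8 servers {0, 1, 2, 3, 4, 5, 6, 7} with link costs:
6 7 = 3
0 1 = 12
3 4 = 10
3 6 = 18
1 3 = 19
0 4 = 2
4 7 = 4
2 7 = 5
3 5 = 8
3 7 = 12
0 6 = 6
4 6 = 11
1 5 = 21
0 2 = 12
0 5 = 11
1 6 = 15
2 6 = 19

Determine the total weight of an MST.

Kruskal: consider edges lightest-first.
0 4 (2): add — endpoints in different components.
6 7 (3): add — endpoints in different components.
4 7 (4): add — endpoints in different components.
2 7 (5): add — endpoints in different components.
0 6 (6): skip — 0 and 6 already connected.
3 5 (8): add — endpoints in different components.
3 4 (10): add — endpoints in different components.
0 5 (11): skip — 0 and 5 already connected.
4 6 (11): skip — 4 and 6 already connected.
0 1 (12): add — endpoints in different components.
MST edges: 0 4, 6 7, 4 7, 2 7, 3 5, 3 4, 0 1; total weight 2+3+4+5+8+10+12 = 44.

44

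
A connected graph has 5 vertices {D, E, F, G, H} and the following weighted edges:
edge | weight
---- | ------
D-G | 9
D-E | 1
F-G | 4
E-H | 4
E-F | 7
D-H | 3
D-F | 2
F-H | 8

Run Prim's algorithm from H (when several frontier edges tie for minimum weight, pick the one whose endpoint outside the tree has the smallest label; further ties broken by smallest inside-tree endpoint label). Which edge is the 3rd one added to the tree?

Grow the tree from H using Prim:
Step 1: cheapest edge leaving the tree is D-H (3); add D.
Step 2: cheapest edge leaving the tree is D-E (1); add E.
Step 3: cheapest edge leaving the tree is D-F (2); add F.
Step 4: cheapest edge leaving the tree is F-G (4); add G.
The 3rd edge added is D-F.

D-F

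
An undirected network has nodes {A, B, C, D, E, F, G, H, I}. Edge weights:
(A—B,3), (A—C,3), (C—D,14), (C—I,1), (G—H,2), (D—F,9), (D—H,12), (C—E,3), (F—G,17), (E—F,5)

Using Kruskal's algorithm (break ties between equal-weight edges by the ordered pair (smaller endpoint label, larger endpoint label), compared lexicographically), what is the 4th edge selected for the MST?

A-C

Kruskal: consider edges lightest-first.
C—I (1): add — endpoints in different components.
G—H (2): add — endpoints in different components.
A—B (3): add — endpoints in different components.
A—C (3): add — endpoints in different components.
C—E (3): add — endpoints in different components.
E—F (5): add — endpoints in different components.
D—F (9): add — endpoints in different components.
D—H (12): add — endpoints in different components.
The 4th edge added is A—C.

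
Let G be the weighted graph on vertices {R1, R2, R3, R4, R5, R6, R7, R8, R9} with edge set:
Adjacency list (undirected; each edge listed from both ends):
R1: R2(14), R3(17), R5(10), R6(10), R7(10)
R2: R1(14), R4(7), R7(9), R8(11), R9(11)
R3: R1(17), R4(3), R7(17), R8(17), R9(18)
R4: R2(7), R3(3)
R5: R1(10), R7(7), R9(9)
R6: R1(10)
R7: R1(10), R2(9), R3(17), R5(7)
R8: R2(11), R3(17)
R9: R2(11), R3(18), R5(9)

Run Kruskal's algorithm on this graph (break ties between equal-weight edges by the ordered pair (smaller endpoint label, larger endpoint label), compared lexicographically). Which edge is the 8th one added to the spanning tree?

R2-R8

Kruskal's algorithm — process edges by increasing weight (ties by edge label):
R3—R4 (3): add — endpoints in different components.
R2—R4 (7): add — endpoints in different components.
R5—R7 (7): add — endpoints in different components.
R2—R7 (9): add — endpoints in different components.
R5—R9 (9): add — endpoints in different components.
R1—R5 (10): add — endpoints in different components.
R1—R6 (10): add — endpoints in different components.
R1—R7 (10): skip — R1 and R7 already connected.
R2—R8 (11): add — endpoints in different components.
The 8th edge added is R2—R8.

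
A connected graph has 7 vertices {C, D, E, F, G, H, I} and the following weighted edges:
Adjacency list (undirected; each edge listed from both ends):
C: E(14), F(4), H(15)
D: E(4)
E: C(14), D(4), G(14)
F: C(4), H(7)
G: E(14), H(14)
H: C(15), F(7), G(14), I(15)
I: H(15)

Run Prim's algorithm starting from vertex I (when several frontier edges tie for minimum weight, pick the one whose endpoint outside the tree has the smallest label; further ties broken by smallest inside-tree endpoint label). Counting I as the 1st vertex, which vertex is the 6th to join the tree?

Prim, starting at I.
Step 1: cheapest edge leaving the tree is H-I (15); add H.
Step 2: cheapest edge leaving the tree is F-H (7); add F.
Step 3: cheapest edge leaving the tree is C-F (4); add C.
Step 4: cheapest edge leaving the tree is C-E (14); add E.
Step 5: cheapest edge leaving the tree is D-E (4); add D.
Step 6: cheapest edge leaving the tree is E-G (14); add G.
Vertex order: I, H, F, C, E, D, G. The 6th vertex is D.

D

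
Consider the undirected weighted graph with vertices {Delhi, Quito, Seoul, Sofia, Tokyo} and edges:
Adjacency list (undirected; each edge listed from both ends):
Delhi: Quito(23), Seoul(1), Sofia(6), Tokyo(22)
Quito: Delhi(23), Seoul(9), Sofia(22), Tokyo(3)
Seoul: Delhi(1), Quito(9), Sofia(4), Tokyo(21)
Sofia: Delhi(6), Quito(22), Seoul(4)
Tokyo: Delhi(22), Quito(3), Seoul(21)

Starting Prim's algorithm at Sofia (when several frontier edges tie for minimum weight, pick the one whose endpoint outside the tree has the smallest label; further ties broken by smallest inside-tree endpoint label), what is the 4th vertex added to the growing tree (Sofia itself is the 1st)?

Grow the tree from Sofia using Prim:
Step 1: cheapest edge leaving the tree is Seoul-Sofia (4); add Seoul.
Step 2: cheapest edge leaving the tree is Delhi-Seoul (1); add Delhi.
Step 3: cheapest edge leaving the tree is Quito-Seoul (9); add Quito.
Step 4: cheapest edge leaving the tree is Quito-Tokyo (3); add Tokyo.
Vertex order: Sofia, Seoul, Delhi, Quito, Tokyo. The 4th vertex is Quito.

Quito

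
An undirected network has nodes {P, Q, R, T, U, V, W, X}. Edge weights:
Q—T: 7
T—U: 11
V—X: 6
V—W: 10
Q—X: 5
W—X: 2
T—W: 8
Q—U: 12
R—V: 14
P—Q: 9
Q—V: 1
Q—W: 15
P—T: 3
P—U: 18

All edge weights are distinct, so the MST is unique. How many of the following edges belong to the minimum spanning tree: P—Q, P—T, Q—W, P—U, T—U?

Kruskal's algorithm — process edges by increasing weight (ties by edge label):
Q—V (1): add — endpoints in different components.
W—X (2): add — endpoints in different components.
P—T (3): add — endpoints in different components.
Q—X (5): add — endpoints in different components.
V—X (6): skip — X and V already connected.
Q—T (7): add — endpoints in different components.
T—W (8): skip — W and T already connected.
P—Q (9): skip — P and Q already connected.
V—W (10): skip — W and V already connected.
T—U (11): add — endpoints in different components.
Q—U (12): skip — U and Q already connected.
R—V (14): add — endpoints in different components.
MST edge set: {Q—V, W—X, P—T, Q—X, Q—T, T—U, R—V}.
Of the listed edges, {P—T, T—U} are in the MST → 2.

2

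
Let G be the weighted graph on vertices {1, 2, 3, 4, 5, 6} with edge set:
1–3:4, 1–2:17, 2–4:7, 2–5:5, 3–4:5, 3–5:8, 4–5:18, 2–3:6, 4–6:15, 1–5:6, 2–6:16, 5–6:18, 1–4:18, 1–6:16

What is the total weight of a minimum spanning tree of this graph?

35

Kruskal's algorithm — process edges by increasing weight (ties by edge label):
1–3 (4): add. Components now {1,3} {2} {4} {5} {6}
2–5 (5): add. Components now {1,3} {2,5} {4} {6}
3–4 (5): add. Components now {1,3,4} {2,5} {6}
1–5 (6): add. Components now {1,2,3,4,5} {6}
2–3 (6): skip — 2 and 3 already connected.
2–4 (7): skip — 2 and 4 already connected.
3–5 (8): skip — 3 and 5 already connected.
4–6 (15): add. Components now {1,2,3,4,5,6}
MST edges: 1–3, 2–5, 3–4, 1–5, 4–6; total weight 4+5+5+6+15 = 35.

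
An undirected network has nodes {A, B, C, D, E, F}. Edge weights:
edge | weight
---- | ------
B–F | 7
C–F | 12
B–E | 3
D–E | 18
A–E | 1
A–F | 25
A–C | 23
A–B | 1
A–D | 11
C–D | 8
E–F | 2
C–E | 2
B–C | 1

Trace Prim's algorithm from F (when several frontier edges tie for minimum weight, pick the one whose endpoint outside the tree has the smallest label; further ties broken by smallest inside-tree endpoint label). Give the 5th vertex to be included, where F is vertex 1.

C

Prim's algorithm from F:
Step 1: frontier [E–F 2, B–F 7, C–F 12, A–F 25] → take E–F (2); add E.
Step 2: frontier [A–E 1, C–E 2, B–E 3, D–E 18, B–F 7, C–F 12, A–F 25] → take A–E (1); add A.
Step 3: frontier [A–B 1, A–D 11, A–C 23, C–E 2, B–E 3, D–E 18, B–F 7, C–F 12] → take A–B (1); add B.
Step 4: frontier [A–D 11, A–C 23, B–C 1, C–E 2, D–E 18, C–F 12] → take B–C (1); add C.
Step 5: frontier [A–D 11, C–D 8, D–E 18] → take C–D (8); add D.
Vertex order: F, E, A, B, C, D. The 5th vertex is C.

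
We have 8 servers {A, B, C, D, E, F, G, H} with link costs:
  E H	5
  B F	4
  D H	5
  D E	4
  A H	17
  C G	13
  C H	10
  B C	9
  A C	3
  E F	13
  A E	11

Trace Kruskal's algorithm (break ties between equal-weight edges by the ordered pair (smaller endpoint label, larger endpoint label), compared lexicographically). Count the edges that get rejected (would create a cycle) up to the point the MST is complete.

2

Kruskal's algorithm — process edges by increasing weight (ties by edge label):
A C (3): add — endpoints in different components.
B F (4): add — endpoints in different components.
D E (4): add — endpoints in different components.
D H (5): add — endpoints in different components.
E H (5): skip — E and H already connected.
B C (9): add — endpoints in different components.
C H (10): add — endpoints in different components.
A E (11): skip — A and E already connected.
C G (13): add — endpoints in different components.
Edges rejected before the tree was complete: 2.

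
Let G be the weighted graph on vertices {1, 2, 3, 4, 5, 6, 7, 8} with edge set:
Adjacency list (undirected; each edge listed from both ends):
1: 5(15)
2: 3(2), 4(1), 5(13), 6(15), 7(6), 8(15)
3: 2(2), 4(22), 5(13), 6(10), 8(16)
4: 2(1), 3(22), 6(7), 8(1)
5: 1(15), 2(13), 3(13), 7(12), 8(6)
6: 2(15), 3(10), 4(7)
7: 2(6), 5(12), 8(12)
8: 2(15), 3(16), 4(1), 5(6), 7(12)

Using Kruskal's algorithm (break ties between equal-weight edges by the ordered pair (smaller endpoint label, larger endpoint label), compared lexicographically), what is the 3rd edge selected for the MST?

2-3

Sort edges by weight, then run Kruskal:
2–4 (1): add — endpoints in different components.
4–8 (1): add — endpoints in different components.
2–3 (2): add — endpoints in different components.
2–7 (6): add — endpoints in different components.
5–8 (6): add — endpoints in different components.
4–6 (7): add — endpoints in different components.
3–6 (10): skip — 3 and 6 already connected.
5–7 (12): skip — 5 and 7 already connected.
7–8 (12): skip — 7 and 8 already connected.
2–5 (13): skip — 2 and 5 already connected.
3–5 (13): skip — 3 and 5 already connected.
1–5 (15): add — endpoints in different components.
The 3rd edge added is 2–3.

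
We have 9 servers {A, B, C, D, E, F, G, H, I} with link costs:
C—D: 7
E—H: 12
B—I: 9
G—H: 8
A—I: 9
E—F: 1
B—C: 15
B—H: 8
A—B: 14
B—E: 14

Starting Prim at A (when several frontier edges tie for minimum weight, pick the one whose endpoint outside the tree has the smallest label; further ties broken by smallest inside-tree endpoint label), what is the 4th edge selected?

G-H

Prim, starting at A.
Step 1: cheapest edge leaving the tree is A—I (9); add I.
Step 2: cheapest edge leaving the tree is B—I (9); add B.
Step 3: cheapest edge leaving the tree is B—H (8); add H.
Step 4: cheapest edge leaving the tree is G—H (8); add G.
Step 5: cheapest edge leaving the tree is E—H (12); add E.
Step 6: cheapest edge leaving the tree is E—F (1); add F.
Step 7: cheapest edge leaving the tree is B—C (15); add C.
Step 8: cheapest edge leaving the tree is C—D (7); add D.
The 4th edge added is G—H.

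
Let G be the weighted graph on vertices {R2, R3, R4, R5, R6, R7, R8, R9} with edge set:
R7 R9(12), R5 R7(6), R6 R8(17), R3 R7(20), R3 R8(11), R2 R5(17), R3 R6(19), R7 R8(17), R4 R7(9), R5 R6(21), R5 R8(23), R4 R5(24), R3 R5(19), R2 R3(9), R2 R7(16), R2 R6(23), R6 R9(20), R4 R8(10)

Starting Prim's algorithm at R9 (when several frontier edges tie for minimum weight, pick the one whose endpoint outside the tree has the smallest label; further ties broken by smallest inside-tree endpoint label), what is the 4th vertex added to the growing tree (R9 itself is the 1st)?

R4

Grow the tree from R9 using Prim:
Step 1: cheapest edge leaving the tree is R7 R9 (12); add R7.
Step 2: cheapest edge leaving the tree is R5 R7 (6); add R5.
Step 3: cheapest edge leaving the tree is R4 R7 (9); add R4.
Step 4: cheapest edge leaving the tree is R4 R8 (10); add R8.
Step 5: cheapest edge leaving the tree is R3 R8 (11); add R3.
Step 6: cheapest edge leaving the tree is R2 R3 (9); add R2.
Step 7: cheapest edge leaving the tree is R6 R8 (17); add R6.
Vertex order: R9, R7, R5, R4, R8, R3, R2, R6. The 4th vertex is R4.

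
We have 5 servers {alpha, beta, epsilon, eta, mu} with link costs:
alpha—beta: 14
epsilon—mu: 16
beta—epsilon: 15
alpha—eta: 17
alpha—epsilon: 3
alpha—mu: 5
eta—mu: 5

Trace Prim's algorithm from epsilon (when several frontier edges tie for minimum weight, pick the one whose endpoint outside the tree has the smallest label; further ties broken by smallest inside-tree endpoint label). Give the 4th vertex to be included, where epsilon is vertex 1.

eta

Prim, starting at epsilon.
Step 1: frontier [alpha—epsilon 3, beta—epsilon 15, epsilon—mu 16] → take alpha—epsilon (3); add alpha.
Step 2: frontier [alpha—mu 5, alpha—beta 14, alpha—eta 17, beta—epsilon 15, epsilon—mu 16] → take alpha—mu (5); add mu.
Step 3: frontier [alpha—beta 14, alpha—eta 17, beta—epsilon 15, eta—mu 5] → take eta—mu (5); add eta.
Step 4: frontier [alpha—beta 14, beta—epsilon 15] → take alpha—beta (14); add beta.
Vertex order: epsilon, alpha, mu, eta, beta. The 4th vertex is eta.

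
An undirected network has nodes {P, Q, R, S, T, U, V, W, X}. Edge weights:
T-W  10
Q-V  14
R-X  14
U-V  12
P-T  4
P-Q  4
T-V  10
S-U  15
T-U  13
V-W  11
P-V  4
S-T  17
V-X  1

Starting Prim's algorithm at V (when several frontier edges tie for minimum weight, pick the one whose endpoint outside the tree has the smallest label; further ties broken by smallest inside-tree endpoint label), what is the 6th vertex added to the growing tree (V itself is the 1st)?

Prim, starting at V.
Step 1: frontier [V-X 1, P-V 4, T-V 10, V-W 11, U-V 12, Q-V 14] → take V-X (1); add X.
Step 2: frontier [P-V 4, T-V 10, V-W 11, U-V 12, Q-V 14, R-X 14] → take P-V (4); add P.
Step 3: frontier [P-Q 4, P-T 4, T-V 10, V-W 11, U-V 12, Q-V 14, R-X 14] → take P-Q (4); add Q.
Step 4: frontier [P-T 4, T-V 10, V-W 11, U-V 12, R-X 14] → take P-T (4); add T.
Step 5: frontier [T-W 10, T-U 13, S-T 17, V-W 11, U-V 12, R-X 14] → take T-W (10); add W.
Step 6: frontier [T-U 13, S-T 17, U-V 12, R-X 14] → take U-V (12); add U.
Step 7: frontier [S-T 17, S-U 15, R-X 14] → take R-X (14); add R.
Step 8: frontier [S-T 17, S-U 15] → take S-U (15); add S.
Vertex order: V, X, P, Q, T, W, U, R, S. The 6th vertex is W.

W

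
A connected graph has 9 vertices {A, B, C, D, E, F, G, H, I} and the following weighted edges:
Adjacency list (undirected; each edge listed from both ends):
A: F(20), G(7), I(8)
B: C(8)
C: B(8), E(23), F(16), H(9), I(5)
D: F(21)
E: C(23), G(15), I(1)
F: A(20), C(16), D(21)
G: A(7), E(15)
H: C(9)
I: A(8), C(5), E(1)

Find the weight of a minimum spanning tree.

75

Grow the tree from C using Prim:
Step 1: frontier [C–I 5, B–C 8, C–H 9, C–F 16, C–E 23] → take C–I (5); add I.
Step 2: frontier [B–C 8, C–H 9, C–F 16, C–E 23, E–I 1, A–I 8] → take E–I (1); add E.
Step 3: frontier [B–C 8, C–H 9, C–F 16, E–G 15, A–I 8] → take A–I (8); add A.
Step 4: frontier [A–G 7, A–F 20, B–C 8, C–H 9, C–F 16, E–G 15] → take A–G (7); add G.
Step 5: frontier [A–F 20, B–C 8, C–H 9, C–F 16] → take B–C (8); add B.
Step 6: frontier [A–F 20, C–H 9, C–F 16] → take C–H (9); add H.
Step 7: frontier [A–F 20, C–F 16] → take C–F (16); add F.
Step 8: frontier [D–F 21] → take D–F (21); add D.
MST edges: C–I, E–I, A–I, A–G, B–C, C–H, C–F, D–F; total weight 5+1+8+7+8+9+16+21 = 75.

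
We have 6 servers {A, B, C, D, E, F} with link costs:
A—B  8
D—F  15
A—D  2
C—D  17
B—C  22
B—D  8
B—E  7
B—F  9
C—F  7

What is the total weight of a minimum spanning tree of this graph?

33

Sort edges by weight, then run Kruskal:
A—D (2): add — endpoints in different components.
B—E (7): add — endpoints in different components.
C—F (7): add — endpoints in different components.
A—B (8): add — endpoints in different components.
B—D (8): skip — B and D already connected.
B—F (9): add — endpoints in different components.
MST edges: A—D, B—E, C—F, A—B, B—F; total weight 2+7+7+8+9 = 33.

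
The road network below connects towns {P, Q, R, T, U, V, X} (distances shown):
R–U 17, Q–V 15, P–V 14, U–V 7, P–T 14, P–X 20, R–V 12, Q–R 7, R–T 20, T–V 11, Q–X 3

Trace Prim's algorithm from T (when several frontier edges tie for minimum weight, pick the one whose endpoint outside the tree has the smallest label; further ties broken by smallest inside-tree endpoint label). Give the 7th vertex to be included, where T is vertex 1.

P

Prim's algorithm from T:
Step 1: frontier [T–V 11, P–T 14, R–T 20] → take T–V (11); add V.
Step 2: frontier [P–T 14, R–T 20, U–V 7, R–V 12, P–V 14, Q–V 15] → take U–V (7); add U.
Step 3: frontier [P–T 14, R–T 20, R–U 17, R–V 12, P–V 14, Q–V 15] → take R–V (12); add R.
Step 4: frontier [Q–R 7, P–T 14, P–V 14, Q–V 15] → take Q–R (7); add Q.
Step 5: frontier [Q–X 3, P–T 14, P–V 14] → take Q–X (3); add X.
Step 6: frontier [P–T 14, P–V 14, P–X 20] → take P–T (14); add P.
Vertex order: T, V, U, R, Q, X, P. The 7th vertex is P.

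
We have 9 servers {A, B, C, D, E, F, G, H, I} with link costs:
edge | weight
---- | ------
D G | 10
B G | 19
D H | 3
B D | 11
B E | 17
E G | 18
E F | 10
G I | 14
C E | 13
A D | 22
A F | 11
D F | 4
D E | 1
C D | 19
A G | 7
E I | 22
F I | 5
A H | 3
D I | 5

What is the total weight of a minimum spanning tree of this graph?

Kruskal's algorithm — process edges by increasing weight (ties by edge label):
D E (1): add — endpoints in different components.
A H (3): add — endpoints in different components.
D H (3): add — endpoints in different components.
D F (4): add — endpoints in different components.
D I (5): add — endpoints in different components.
F I (5): skip — F and I already connected.
A G (7): add — endpoints in different components.
D G (10): skip — D and G already connected.
E F (10): skip — E and F already connected.
A F (11): skip — A and F already connected.
B D (11): add — endpoints in different components.
C E (13): add — endpoints in different components.
MST edges: D E, A H, D H, D F, D I, A G, B D, C E; total weight 1+3+3+4+5+7+11+13 = 47.

47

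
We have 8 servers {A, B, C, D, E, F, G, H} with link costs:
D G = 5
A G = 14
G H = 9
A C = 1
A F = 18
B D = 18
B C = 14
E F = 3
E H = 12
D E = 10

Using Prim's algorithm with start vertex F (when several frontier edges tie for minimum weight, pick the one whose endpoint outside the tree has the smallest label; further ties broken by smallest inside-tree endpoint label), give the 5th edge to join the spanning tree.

A-G

Prim, starting at F.
Step 1: cheapest edge leaving the tree is E F (3); add E.
Step 2: cheapest edge leaving the tree is D E (10); add D.
Step 3: cheapest edge leaving the tree is D G (5); add G.
Step 4: cheapest edge leaving the tree is G H (9); add H.
Step 5: cheapest edge leaving the tree is A G (14); add A.
Step 6: cheapest edge leaving the tree is A C (1); add C.
Step 7: cheapest edge leaving the tree is B C (14); add B.
The 5th edge added is A G.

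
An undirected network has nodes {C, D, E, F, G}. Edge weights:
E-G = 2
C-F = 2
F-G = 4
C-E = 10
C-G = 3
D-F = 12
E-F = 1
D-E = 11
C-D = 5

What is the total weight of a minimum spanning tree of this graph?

10

Prim, starting at E.
Step 1: cheapest edge leaving the tree is E-F (1); add F.
Step 2: cheapest edge leaving the tree is C-F (2); add C.
Step 3: cheapest edge leaving the tree is E-G (2); add G.
Step 4: cheapest edge leaving the tree is C-D (5); add D.
MST edges: E-F, C-F, E-G, C-D; total weight 1+2+2+5 = 10.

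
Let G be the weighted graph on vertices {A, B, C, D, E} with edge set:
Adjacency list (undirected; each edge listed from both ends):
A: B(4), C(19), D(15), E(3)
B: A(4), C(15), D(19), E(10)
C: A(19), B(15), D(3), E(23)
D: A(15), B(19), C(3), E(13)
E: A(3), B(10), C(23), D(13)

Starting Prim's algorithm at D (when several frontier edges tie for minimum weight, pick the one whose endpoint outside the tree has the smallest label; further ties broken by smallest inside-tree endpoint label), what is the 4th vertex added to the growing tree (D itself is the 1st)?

A

Prim's algorithm from D:
Step 1: frontier [C–D 3, D–E 13, A–D 15, B–D 19] → take C–D (3); add C.
Step 2: frontier [B–C 15, A–C 19, C–E 23, D–E 13, A–D 15, B–D 19] → take D–E (13); add E.
Step 3: frontier [B–C 15, A–C 19, A–D 15, B–D 19, A–E 3, B–E 10] → take A–E (3); add A.
Step 4: frontier [A–B 4, B–C 15, B–D 19, B–E 10] → take A–B (4); add B.
Vertex order: D, C, E, A, B. The 4th vertex is A.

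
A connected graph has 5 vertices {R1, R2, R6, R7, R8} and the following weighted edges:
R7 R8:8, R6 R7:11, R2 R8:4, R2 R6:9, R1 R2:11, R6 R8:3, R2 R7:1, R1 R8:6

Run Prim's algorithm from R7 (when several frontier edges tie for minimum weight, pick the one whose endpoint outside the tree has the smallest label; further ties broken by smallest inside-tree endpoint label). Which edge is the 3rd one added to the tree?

Prim, starting at R7.
Step 1: frontier [R2 R7 1, R7 R8 8, R6 R7 11] → take R2 R7 (1); add R2.
Step 2: frontier [R2 R8 4, R2 R6 9, R1 R2 11, R7 R8 8, R6 R7 11] → take R2 R8 (4); add R8.
Step 3: frontier [R2 R6 9, R1 R2 11, R6 R7 11, R6 R8 3, R1 R8 6] → take R6 R8 (3); add R6.
Step 4: frontier [R1 R2 11, R1 R8 6] → take R1 R8 (6); add R1.
The 3rd edge added is R6 R8.

R6-R8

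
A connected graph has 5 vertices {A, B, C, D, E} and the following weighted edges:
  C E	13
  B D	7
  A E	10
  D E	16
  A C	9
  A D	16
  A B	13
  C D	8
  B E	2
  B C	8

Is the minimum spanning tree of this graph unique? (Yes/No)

Kruskal's algorithm — process edges by increasing weight (ties by edge label):
B E (2): add — endpoints in different components.
B D (7): add — endpoints in different components.
B C (8): add — endpoints in different components.
C D (8): skip — C and D already connected.
A C (9): add — endpoints in different components.
Non-tree edge C D has weight 8, equal to the heaviest edge on its tree cycle — swapping gives another MST of the same weight. Not unique.

No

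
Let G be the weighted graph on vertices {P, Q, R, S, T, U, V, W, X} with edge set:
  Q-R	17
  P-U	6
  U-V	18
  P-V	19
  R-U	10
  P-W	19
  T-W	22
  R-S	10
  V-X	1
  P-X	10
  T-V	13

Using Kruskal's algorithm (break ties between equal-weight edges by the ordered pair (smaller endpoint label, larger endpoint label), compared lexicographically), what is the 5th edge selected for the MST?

Sort edges by weight, then run Kruskal:
V-X (1): add — endpoints in different components.
P-U (6): add — endpoints in different components.
P-X (10): add — endpoints in different components.
R-S (10): add — endpoints in different components.
R-U (10): add — endpoints in different components.
T-V (13): add — endpoints in different components.
Q-R (17): add — endpoints in different components.
U-V (18): skip — U and V already connected.
P-V (19): skip — V and P already connected.
P-W (19): add — endpoints in different components.
The 5th edge added is R-U.

R-U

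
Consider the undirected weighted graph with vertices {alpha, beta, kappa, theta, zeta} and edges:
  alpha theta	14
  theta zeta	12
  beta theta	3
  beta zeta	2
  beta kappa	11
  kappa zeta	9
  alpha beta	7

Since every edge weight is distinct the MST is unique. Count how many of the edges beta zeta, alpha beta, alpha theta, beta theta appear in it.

Kruskal's algorithm — process edges by increasing weight (ties by edge label):
beta zeta (2): add. Components now {kappa} {alpha} {beta,zeta} {theta}
beta theta (3): add. Components now {kappa} {alpha} {beta,theta,zeta}
alpha beta (7): add. Components now {kappa} {alpha,beta,theta,zeta}
kappa zeta (9): add. Components now {alpha,beta,kappa,theta,zeta}
MST edge set: {beta zeta, beta theta, alpha beta, kappa zeta}.
Of the listed edges, {beta zeta, alpha beta, beta theta} are in the MST → 3.

3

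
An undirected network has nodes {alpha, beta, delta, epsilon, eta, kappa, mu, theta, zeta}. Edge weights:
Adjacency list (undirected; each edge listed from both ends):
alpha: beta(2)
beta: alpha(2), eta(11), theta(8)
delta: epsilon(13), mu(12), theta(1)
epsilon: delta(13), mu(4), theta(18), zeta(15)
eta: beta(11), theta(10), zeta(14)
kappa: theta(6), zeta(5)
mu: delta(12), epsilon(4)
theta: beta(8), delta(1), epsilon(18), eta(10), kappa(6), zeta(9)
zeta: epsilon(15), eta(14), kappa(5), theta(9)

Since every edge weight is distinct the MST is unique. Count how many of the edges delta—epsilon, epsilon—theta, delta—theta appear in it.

Sort edges by weight, then run Kruskal:
delta—theta (1): add — endpoints in different components.
alpha—beta (2): add — endpoints in different components.
epsilon—mu (4): add — endpoints in different components.
kappa—zeta (5): add — endpoints in different components.
kappa—theta (6): add — endpoints in different components.
beta—theta (8): add — endpoints in different components.
theta—zeta (9): skip — theta and zeta already connected.
eta—theta (10): add — endpoints in different components.
beta—eta (11): skip — eta and beta already connected.
delta—mu (12): add — endpoints in different components.
MST edge set: {delta—theta, alpha—beta, epsilon—mu, kappa—zeta, kappa—theta, beta—theta, eta—theta, delta—mu}.
Of the listed edges, {delta—theta} are in the MST → 1.

1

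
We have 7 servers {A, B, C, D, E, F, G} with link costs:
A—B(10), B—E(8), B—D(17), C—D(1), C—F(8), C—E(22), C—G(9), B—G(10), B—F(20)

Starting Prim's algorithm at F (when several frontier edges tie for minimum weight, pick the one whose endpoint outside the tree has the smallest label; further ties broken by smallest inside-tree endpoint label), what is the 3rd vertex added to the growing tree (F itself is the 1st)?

D

Prim, starting at F.
Step 1: cheapest edge leaving the tree is C—F (8); add C.
Step 2: cheapest edge leaving the tree is C—D (1); add D.
Step 3: cheapest edge leaving the tree is C—G (9); add G.
Step 4: cheapest edge leaving the tree is B—G (10); add B.
Step 5: cheapest edge leaving the tree is B—E (8); add E.
Step 6: cheapest edge leaving the tree is A—B (10); add A.
Vertex order: F, C, D, G, B, E, A. The 3rd vertex is D.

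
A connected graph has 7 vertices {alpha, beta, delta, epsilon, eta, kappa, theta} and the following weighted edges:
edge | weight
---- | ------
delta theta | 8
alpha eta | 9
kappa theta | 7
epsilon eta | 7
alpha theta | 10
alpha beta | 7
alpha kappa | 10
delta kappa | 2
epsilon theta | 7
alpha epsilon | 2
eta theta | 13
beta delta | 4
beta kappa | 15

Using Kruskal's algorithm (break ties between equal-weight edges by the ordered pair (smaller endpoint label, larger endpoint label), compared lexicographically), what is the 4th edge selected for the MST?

alpha-beta

Sort edges by weight, then run Kruskal:
alpha epsilon (2): add. Components now {alpha,epsilon} {eta} {beta} {kappa} {delta} {theta}
delta kappa (2): add. Components now {alpha,epsilon} {eta} {beta} {delta,kappa} {theta}
beta delta (4): add. Components now {alpha,epsilon} {eta} {beta,delta,kappa} {theta}
alpha beta (7): add. Components now {alpha,beta,delta,epsilon,kappa} {eta} {theta}
epsilon eta (7): add. Components now {alpha,beta,delta,epsilon,eta,kappa} {theta}
epsilon theta (7): add. Components now {alpha,beta,delta,epsilon,eta,kappa,theta}
The 4th edge added is alpha beta.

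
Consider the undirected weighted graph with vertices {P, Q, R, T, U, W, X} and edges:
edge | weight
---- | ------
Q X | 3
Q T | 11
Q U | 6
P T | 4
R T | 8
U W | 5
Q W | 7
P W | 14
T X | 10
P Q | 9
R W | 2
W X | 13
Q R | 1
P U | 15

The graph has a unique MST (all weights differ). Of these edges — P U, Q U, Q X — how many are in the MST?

1

Kruskal's algorithm — process edges by increasing weight (ties by edge label):
Q R (1): add — endpoints in different components.
R W (2): add — endpoints in different components.
Q X (3): add — endpoints in different components.
P T (4): add — endpoints in different components.
U W (5): add — endpoints in different components.
Q U (6): skip — Q and U already connected.
Q W (7): skip — Q and W already connected.
R T (8): add — endpoints in different components.
MST edge set: {Q R, R W, Q X, P T, U W, R T}.
Of the listed edges, {Q X} are in the MST → 1.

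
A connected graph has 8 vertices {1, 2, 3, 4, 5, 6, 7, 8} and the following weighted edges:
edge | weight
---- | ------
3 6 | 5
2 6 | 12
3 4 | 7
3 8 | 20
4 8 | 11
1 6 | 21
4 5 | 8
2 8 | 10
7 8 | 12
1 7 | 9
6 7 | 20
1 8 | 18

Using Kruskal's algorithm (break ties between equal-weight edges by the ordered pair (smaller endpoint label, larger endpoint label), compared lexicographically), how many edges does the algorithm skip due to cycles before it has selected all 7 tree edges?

1

Kruskal's algorithm — process edges by increasing weight (ties by edge label):
3 6 (5): add — endpoints in different components.
3 4 (7): add — endpoints in different components.
4 5 (8): add — endpoints in different components.
1 7 (9): add — endpoints in different components.
2 8 (10): add — endpoints in different components.
4 8 (11): add — endpoints in different components.
2 6 (12): skip — 2 and 6 already connected.
7 8 (12): add — endpoints in different components.
Edges rejected before the tree was complete: 1.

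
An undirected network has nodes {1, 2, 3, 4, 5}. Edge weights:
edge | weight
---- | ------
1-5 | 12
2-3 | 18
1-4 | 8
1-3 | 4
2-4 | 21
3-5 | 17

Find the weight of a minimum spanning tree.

Kruskal: consider edges lightest-first.
1-3 (4): add — endpoints in different components.
1-4 (8): add — endpoints in different components.
1-5 (12): add — endpoints in different components.
3-5 (17): skip — 3 and 5 already connected.
2-3 (18): add — endpoints in different components.
MST edges: 1-3, 1-4, 1-5, 2-3; total weight 4+8+12+18 = 42.

42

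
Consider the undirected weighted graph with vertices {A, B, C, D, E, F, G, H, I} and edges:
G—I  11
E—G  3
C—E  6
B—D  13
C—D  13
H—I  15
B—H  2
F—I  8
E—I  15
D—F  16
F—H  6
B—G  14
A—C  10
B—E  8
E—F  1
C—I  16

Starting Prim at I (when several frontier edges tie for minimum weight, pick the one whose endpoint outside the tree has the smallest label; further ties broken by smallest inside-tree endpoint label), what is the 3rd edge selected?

Prim's algorithm from I:
Step 1: cheapest edge leaving the tree is F—I (8); add F.
Step 2: cheapest edge leaving the tree is E—F (1); add E.
Step 3: cheapest edge leaving the tree is E—G (3); add G.
Step 4: cheapest edge leaving the tree is C—E (6); add C.
Step 5: cheapest edge leaving the tree is F—H (6); add H.
Step 6: cheapest edge leaving the tree is B—H (2); add B.
Step 7: cheapest edge leaving the tree is A—C (10); add A.
Step 8: cheapest edge leaving the tree is B—D (13); add D.
The 3rd edge added is E—G.

E-G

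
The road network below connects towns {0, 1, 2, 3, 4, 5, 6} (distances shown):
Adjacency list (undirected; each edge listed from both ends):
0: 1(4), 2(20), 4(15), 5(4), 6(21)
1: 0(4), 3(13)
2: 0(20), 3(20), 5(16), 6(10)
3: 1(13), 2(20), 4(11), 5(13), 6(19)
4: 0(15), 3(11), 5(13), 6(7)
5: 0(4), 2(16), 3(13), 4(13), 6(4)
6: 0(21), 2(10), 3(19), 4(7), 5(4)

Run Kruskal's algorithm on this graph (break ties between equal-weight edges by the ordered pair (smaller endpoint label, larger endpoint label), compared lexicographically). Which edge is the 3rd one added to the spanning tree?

5-6

Kruskal's algorithm — process edges by increasing weight (ties by edge label):
0-1 (4): add — endpoints in different components.
0-5 (4): add — endpoints in different components.
5-6 (4): add — endpoints in different components.
4-6 (7): add — endpoints in different components.
2-6 (10): add — endpoints in different components.
3-4 (11): add — endpoints in different components.
The 3rd edge added is 5-6.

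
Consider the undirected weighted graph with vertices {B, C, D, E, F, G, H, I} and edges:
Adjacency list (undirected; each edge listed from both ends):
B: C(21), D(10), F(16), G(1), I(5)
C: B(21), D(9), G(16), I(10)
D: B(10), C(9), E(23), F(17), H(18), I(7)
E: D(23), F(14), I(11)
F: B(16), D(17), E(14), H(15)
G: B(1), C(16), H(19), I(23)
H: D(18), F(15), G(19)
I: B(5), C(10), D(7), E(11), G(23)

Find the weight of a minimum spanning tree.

62

Kruskal: consider edges lightest-first.
B G (1): add — endpoints in different components.
B I (5): add — endpoints in different components.
D I (7): add — endpoints in different components.
C D (9): add — endpoints in different components.
B D (10): skip — B and D already connected.
C I (10): skip — C and I already connected.
E I (11): add — endpoints in different components.
E F (14): add — endpoints in different components.
F H (15): add — endpoints in different components.
MST edges: B G, B I, D I, C D, E I, E F, F H; total weight 1+5+7+9+11+14+15 = 62.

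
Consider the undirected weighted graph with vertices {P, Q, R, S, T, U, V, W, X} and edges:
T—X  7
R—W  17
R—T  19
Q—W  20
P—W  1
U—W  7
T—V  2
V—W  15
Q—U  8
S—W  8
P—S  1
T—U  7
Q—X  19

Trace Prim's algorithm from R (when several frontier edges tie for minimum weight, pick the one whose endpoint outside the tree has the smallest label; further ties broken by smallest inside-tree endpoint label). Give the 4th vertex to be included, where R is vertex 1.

S

Prim, starting at R.
Step 1: frontier [R—W 17, R—T 19] → take R—W (17); add W.
Step 2: frontier [R—T 19, P—W 1, U—W 7, S—W 8, V—W 15, Q—W 20] → take P—W (1); add P.
Step 3: frontier [P—S 1, R—T 19, U—W 7, S—W 8, V—W 15, Q—W 20] → take P—S (1); add S.
Step 4: frontier [R—T 19, U—W 7, V—W 15, Q—W 20] → take U—W (7); add U.
Step 5: frontier [R—T 19, T—U 7, Q—U 8, V—W 15, Q—W 20] → take T—U (7); add T.
Step 6: frontier [T—V 2, T—X 7, Q—U 8, V—W 15, Q—W 20] → take T—V (2); add V.
Step 7: frontier [T—X 7, Q—U 8, Q—W 20] → take T—X (7); add X.
Step 8: frontier [Q—U 8, Q—W 20, Q—X 19] → take Q—U (8); add Q.
Vertex order: R, W, P, S, U, T, V, X, Q. The 4th vertex is S.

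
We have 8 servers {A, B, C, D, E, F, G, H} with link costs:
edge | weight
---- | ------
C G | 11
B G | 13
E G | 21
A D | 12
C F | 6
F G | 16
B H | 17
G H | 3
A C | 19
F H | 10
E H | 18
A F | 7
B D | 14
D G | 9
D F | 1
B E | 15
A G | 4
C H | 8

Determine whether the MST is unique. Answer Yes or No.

Kruskal's algorithm — process edges by increasing weight (ties by edge label):
D F (1): add — endpoints in different components.
G H (3): add — endpoints in different components.
A G (4): add — endpoints in different components.
C F (6): add — endpoints in different components.
A F (7): add — endpoints in different components.
C H (8): skip — C and H already connected.
D G (9): skip — D and G already connected.
F H (10): skip — F and H already connected.
C G (11): skip — C and G already connected.
A D (12): skip — A and D already connected.
B G (13): add — endpoints in different components.
B D (14): skip — B and D already connected.
B E (15): add — endpoints in different components.
Every non-tree edge has weight strictly greater than the heaviest edge on the tree path between its endpoints, so the MST is unique.

Yes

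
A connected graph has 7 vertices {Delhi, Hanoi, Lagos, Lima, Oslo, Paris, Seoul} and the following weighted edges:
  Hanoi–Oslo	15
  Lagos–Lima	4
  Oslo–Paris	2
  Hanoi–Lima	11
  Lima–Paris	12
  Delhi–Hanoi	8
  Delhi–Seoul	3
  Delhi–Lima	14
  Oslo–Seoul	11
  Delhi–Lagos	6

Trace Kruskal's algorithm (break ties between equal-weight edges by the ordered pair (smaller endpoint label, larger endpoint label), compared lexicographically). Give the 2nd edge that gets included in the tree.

Kruskal: consider edges lightest-first.
Oslo–Paris (2): add. Components now {Hanoi} {Delhi} {Oslo,Paris} {Seoul} {Lagos} {Lima}
Delhi–Seoul (3): add. Components now {Hanoi} {Delhi,Seoul} {Oslo,Paris} {Lagos} {Lima}
Lagos–Lima (4): add. Components now {Hanoi} {Delhi,Seoul} {Oslo,Paris} {Lagos,Lima}
Delhi–Lagos (6): add. Components now {Hanoi} {Delhi,Lagos,Lima,Seoul} {Oslo,Paris}
Delhi–Hanoi (8): add. Components now {Delhi,Hanoi,Lagos,Lima,Seoul} {Oslo,Paris}
Hanoi–Lima (11): skip — Hanoi and Lima already connected.
Oslo–Seoul (11): add. Components now {Delhi,Hanoi,Lagos,Lima,Oslo,Paris,Seoul}
The 2nd edge added is Delhi–Seoul.

Delhi-Seoul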